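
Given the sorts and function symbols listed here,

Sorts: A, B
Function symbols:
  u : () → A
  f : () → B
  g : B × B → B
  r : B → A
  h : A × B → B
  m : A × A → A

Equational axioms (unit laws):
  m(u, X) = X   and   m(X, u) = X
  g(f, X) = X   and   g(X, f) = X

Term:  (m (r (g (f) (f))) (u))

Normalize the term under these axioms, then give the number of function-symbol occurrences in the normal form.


1. (m (r (g (f) (f))) (u))  →  (r (g (f) (f)))
2. (r (g (f) (f)))  →  (r (f))
normal form: (r (f))

size = 2


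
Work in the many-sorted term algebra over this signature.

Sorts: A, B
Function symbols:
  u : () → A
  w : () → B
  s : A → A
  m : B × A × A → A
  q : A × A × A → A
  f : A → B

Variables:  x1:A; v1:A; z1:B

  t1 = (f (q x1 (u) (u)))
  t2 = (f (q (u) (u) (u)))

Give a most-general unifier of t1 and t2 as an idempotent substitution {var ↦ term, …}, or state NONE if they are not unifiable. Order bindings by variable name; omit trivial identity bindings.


{x1 ↦ (u)}


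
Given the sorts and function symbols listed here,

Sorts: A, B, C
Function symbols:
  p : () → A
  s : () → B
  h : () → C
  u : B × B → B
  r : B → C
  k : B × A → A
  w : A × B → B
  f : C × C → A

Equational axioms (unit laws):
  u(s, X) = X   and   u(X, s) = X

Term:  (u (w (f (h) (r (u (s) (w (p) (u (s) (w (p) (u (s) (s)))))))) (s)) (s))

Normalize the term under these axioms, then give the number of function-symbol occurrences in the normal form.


size = 10

1. (u (w (f (h) (r (u (s) (w (p) (u (s) (w (p) (u (s) (s)))))))) (s)) (s))  →  (w (f (h) (r (u (s) (w (p) (u (s) (w (p) (u (s) (s)))))))) (s))
2. (w (f (h) (r (u (s) (w (p) (u (s) (w (p) (u (s) (s)))))))) (s))  →  (w (f (h) (r (w (p) (u (s) (w (p) (u (s) (s))))))) (s))
3. (w (f (h) (r (w (p) (u (s) (w (p) (u (s) (s))))))) (s))  →  (w (f (h) (r (w (p) (w (p) (u (s) (s)))))) (s))
4. (w (f (h) (r (w (p) (w (p) (u (s) (s)))))) (s))  →  (w (f (h) (r (w (p) (w (p) (s))))) (s))
normal form: (w (f (h) (r (w (p) (w (p) (s))))) (s))


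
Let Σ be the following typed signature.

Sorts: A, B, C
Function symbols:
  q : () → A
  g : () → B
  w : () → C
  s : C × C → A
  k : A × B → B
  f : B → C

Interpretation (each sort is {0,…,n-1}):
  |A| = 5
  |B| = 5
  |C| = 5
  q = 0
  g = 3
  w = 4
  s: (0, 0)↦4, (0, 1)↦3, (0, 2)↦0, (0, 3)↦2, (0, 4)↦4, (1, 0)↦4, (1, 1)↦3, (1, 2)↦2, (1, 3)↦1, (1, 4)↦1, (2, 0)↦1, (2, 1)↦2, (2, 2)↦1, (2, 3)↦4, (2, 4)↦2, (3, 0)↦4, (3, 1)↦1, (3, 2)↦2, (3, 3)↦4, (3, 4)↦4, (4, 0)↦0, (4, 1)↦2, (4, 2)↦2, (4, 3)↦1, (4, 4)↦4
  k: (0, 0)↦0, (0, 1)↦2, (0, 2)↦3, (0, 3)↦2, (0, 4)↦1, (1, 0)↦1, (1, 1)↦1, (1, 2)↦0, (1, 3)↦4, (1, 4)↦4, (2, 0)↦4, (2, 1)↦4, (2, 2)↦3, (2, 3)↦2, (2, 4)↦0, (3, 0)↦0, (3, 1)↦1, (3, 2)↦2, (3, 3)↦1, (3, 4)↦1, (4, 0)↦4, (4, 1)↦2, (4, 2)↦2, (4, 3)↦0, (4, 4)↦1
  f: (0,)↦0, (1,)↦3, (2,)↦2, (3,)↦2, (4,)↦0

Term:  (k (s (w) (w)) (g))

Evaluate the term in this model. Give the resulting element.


value = 0

  w = 4
  w = 4
  (s (w) (w)) = s(4, 4) = 4
  g = 3
  (k (s (w) (w)) (g)) = k(4, 3) = 0


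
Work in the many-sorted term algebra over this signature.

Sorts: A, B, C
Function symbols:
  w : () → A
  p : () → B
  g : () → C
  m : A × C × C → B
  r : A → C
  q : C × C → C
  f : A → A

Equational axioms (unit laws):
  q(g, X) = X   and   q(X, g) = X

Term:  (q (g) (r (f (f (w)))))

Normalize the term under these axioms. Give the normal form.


1. (q (g) (r (f (f (w)))))  →  (r (f (f (w))))

normal form = (r (f (f (w))))


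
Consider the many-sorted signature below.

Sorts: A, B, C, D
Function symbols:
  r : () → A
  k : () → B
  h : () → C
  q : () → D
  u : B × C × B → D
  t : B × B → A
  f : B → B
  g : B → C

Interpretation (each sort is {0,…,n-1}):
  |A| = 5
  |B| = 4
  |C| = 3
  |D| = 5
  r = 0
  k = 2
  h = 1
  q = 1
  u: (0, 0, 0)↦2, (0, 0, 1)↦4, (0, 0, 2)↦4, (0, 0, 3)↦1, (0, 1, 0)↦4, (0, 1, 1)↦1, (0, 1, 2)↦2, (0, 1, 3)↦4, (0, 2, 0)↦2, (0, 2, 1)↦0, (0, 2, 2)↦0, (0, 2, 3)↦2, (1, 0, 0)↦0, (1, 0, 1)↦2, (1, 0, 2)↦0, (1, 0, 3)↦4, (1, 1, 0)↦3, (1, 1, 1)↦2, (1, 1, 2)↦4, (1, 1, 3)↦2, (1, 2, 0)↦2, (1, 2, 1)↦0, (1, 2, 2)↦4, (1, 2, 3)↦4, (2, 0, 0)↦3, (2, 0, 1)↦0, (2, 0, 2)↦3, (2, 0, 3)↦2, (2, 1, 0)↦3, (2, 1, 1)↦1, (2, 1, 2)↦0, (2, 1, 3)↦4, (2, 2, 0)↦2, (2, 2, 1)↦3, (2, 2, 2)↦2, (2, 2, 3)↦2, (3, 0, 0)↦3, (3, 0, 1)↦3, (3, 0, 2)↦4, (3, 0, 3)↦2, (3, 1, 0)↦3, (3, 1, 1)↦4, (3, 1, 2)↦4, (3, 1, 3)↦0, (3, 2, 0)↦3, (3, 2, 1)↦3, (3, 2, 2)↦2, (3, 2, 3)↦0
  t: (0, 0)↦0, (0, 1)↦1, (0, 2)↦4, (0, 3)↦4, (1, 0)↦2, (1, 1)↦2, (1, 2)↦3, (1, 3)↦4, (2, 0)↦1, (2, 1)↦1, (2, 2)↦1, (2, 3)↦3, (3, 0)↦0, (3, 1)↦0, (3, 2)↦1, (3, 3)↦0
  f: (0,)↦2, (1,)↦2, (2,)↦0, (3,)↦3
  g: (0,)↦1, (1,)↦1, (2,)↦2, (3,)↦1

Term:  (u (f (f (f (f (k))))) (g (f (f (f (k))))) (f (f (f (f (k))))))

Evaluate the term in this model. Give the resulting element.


  k = 2
  (f (k)) = f(2,) = 0
  (f (f (k))) = f(0,) = 2
  (f (f (f (k)))) = f(2,) = 0
  (f (f (f (f (k))))) = f(0,) = 2
  k = 2
  (f (k)) = f(2,) = 0
  (f (f (k))) = f(0,) = 2
  (f (f (f (k)))) = f(2,) = 0
  (g (f (f (f (k))))) = g(0,) = 1
  k = 2
  (f (k)) = f(2,) = 0
  (f (f (k))) = f(0,) = 2
  (f (f (f (k)))) = f(2,) = 0
  (f (f (f (f (k))))) = f(0,) = 2
  (u (f (f (f (f (k))))) (g (f (f (f (k))))) (f (f (f (f (k)))))) = u(2, 1, 2) = 0

value = 0


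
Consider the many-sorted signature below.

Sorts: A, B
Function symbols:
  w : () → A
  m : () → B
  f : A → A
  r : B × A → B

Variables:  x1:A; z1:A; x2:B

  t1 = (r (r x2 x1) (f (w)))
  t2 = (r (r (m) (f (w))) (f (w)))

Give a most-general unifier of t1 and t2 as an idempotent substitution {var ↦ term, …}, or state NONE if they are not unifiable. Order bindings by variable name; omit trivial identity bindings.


{x1 ↦ (f (w)), x2 ↦ (m)}


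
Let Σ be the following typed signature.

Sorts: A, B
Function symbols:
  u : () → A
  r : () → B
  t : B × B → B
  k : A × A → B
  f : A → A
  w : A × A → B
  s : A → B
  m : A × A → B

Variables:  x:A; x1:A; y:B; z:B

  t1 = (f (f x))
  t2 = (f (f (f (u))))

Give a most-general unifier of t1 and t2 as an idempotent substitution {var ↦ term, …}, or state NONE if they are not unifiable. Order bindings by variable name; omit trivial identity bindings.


{x ↦ (f (u))}


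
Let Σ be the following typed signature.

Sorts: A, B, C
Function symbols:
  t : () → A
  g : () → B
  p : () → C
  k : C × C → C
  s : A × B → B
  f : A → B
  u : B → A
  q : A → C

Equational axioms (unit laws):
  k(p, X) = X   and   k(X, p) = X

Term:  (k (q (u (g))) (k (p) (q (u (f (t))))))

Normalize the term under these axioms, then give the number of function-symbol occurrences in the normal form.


1. (k (q (u (g))) (k (p) (q (u (f (t))))))  →  (k (q (u (g))) (q (u (f (t)))))
normal form: (k (q (u (g))) (q (u (f (t)))))

size = 8


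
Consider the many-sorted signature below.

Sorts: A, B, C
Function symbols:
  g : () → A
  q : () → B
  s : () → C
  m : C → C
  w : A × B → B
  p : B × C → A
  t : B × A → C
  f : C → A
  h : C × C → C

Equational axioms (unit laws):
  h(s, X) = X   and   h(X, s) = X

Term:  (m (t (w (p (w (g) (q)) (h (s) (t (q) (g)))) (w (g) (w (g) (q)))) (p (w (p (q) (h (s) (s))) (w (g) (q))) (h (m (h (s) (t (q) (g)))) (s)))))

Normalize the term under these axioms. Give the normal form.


normal form = (m (t (w (p (w (g) (q)) (t (q) (g))) (w (g) (w (g) (q)))) (p (w (p (q) (s)) (w (g) (q))) (m (t (q) (g))))))

1. (m (t (w (p (w (g) (q)) (h (s) (t (q) (g)))) (w (g) (w (g) (q)))) (p (w (p (q) (h (s) (s))) (w (g) (q))) (h (m (h (s) (t (q) (g)))) (s)))))  →  (m (t (w (p (w (g) (q)) (t (q) (g))) (w (g) (w (g) (q)))) (p (w (p (q) (h (s) (s))) (w (g) (q))) (h (m (h (s) (t (q) (g)))) (s)))))
2. (m (t (w (p (w (g) (q)) (t (q) (g))) (w (g) (w (g) (q)))) (p (w (p (q) (h (s) (s))) (w (g) (q))) (h (m (h (s) (t (q) (g)))) (s)))))  →  (m (t (w (p (w (g) (q)) (t (q) (g))) (w (g) (w (g) (q)))) (p (w (p (q) (s)) (w (g) (q))) (h (m (h (s) (t (q) (g)))) (s)))))
3. (m (t (w (p (w (g) (q)) (t (q) (g))) (w (g) (w (g) (q)))) (p (w (p (q) (s)) (w (g) (q))) (h (m (h (s) (t (q) (g)))) (s)))))  →  (m (t (w (p (w (g) (q)) (t (q) (g))) (w (g) (w (g) (q)))) (p (w (p (q) (s)) (w (g) (q))) (m (h (s) (t (q) (g)))))))
4. (m (t (w (p (w (g) (q)) (t (q) (g))) (w (g) (w (g) (q)))) (p (w (p (q) (s)) (w (g) (q))) (m (h (s) (t (q) (g)))))))  →  (m (t (w (p (w (g) (q)) (t (q) (g))) (w (g) (w (g) (q)))) (p (w (p (q) (s)) (w (g) (q))) (m (t (q) (g))))))


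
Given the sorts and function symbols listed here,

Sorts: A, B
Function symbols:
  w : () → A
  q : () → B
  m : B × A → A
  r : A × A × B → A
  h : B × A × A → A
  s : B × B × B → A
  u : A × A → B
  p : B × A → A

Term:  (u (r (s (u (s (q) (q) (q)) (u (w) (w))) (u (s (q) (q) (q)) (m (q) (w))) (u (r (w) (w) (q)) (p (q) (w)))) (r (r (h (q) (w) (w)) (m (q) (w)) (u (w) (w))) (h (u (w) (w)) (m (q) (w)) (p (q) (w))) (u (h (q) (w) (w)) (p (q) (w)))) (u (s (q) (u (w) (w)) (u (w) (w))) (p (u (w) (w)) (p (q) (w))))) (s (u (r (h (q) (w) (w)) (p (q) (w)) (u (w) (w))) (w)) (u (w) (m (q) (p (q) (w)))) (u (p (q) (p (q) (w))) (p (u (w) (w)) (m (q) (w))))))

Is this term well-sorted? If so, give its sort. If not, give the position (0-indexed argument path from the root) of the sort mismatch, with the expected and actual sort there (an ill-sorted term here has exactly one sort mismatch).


          (q) : B
          (q) : B
          (q) : B
        (s (q) (q) (q)) : A
          (w) : A
          (w) : A
        (u (w) (w)) : B
      (u (s (q) (q) (q)) (u (w) (w))) : ✗ arg 1 at [0, 0, 0, 1] has sort B, expected A
          (q) : B
          (q) : B
          (q) : B
        (s (q) (q) (q)) : A
          (q) : B
          (w) : A
        (m (q) (w)) : A
      (u (s (q) (q) (q)) (m (q) (w))) : B
          (w) : A
          (w) : A
          (q) : B
        (r (w) (w) (q)) : A
          (q) : B
          (w) : A
        (p (q) (w)) : A
      (u (r (w) (w) (q)) (p (q) (w))) : B
          (q) : B
          (w) : A
          (w) : A
        (h (q) (w) (w)) : A
          (q) : B
          (w) : A
        (m (q) (w)) : A
          (w) : A
          (w) : A
        (u (w) (w)) : B
      (r (h (q) (w) (w)) (m (q) (w)) (u (w) (w))) : A
          (w) : A
          (w) : A
        (u (w) (w)) : B
          (q) : B
          (w) : A
        (m (q) (w)) : A
          (q) : B
          (w) : A
        (p (q) (w)) : A
      (h (u (w) (w)) (m (q) (w)) (p (q) (w))) : A
          (q) : B
          (w) : A
          (w) : A
        (h (q) (w) (w)) : A
          (q) : B
          (w) : A
        (p (q) (w)) : A
      (u (h (q) (w) (w)) (p (q) (w))) : B
    (r (r (h (q) (w) (w)) (m (q) (w)) (u (w) (w))) (h (u (w) (w)) (m (q) (w)) (p (q) (w))) (u (h (q) (w) (w)) (p (q) (w)))) : A
        (q) : B
          (w) : A
          (w) : A
        (u (w) (w)) : B
          (w) : A
          (w) : A
        (u (w) (w)) : B
      (s (q) (u (w) (w)) (u (w) (w))) : A
          (w) : A
          (w) : A
        (u (w) (w)) : B
          (q) : B
          (w) : A
        (p (q) (w)) : A
      (p (u (w) (w)) (p (q) (w))) : A
    (u (s (q) (u (w) (w)) (u (w) (w))) (p (u (w) (w)) (p (q) (w)))) : B
          (q) : B
          (w) : A
          (w) : A
        (h (q) (w) (w)) : A
          (q) : B
          (w) : A
        (p (q) (w)) : A
          (w) : A
          (w) : A
        (u (w) (w)) : B
      (r (h (q) (w) (w)) (p (q) (w)) (u (w) (w))) : A
      (w) : A
    (u (r (h (q) (w) (w)) (p (q) (w)) (u (w) (w))) (w)) : B
      (w) : A
        (q) : B
          (q) : B
          (w) : A
        (p (q) (w)) : A
      (m (q) (p (q) (w))) : A
    (u (w) (m (q) (p (q) (w)))) : B
        (q) : B
          (q) : B
          (w) : A
        (p (q) (w)) : A
      (p (q) (p (q) (w))) : A
          (w) : A
          (w) : A
        (u (w) (w)) : B
          (q) : B
          (w) : A
        (m (q) (w)) : A
      (p (u (w) (w)) (m (q) (w))) : A
    (u (p (q) (p (q) (w))) (p (u (w) (w)) (m (q) (w)))) : B
  (s (u (r (h (q) (w) (w)) (p (q) (w)) (u (w) (w))) (w)) (u (w) (m (q) (p (q) (w)))) (u (p (q) (p (q) (w))) (p (u (w) (w)) (m (q) (w))))) : A

ill-sorted at position [0, 0, 0, 1]: expected A, got B


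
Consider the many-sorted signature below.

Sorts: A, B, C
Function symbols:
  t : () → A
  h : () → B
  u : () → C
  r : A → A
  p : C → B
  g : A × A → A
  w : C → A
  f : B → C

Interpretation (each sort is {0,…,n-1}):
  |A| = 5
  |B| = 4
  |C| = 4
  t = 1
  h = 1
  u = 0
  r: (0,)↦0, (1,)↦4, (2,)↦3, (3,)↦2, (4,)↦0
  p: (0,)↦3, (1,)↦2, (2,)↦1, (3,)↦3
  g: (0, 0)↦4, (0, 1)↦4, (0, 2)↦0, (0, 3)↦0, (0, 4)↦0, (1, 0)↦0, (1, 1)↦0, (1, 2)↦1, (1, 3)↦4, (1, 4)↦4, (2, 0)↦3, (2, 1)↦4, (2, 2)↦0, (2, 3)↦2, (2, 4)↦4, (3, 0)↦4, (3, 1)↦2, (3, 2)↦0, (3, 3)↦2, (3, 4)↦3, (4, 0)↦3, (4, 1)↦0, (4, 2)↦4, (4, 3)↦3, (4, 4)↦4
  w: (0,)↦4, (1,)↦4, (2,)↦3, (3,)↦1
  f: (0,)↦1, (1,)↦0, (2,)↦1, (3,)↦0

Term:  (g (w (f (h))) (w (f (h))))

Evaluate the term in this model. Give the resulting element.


value = 4

  h = 1
  (f (h)) = f(1,) = 0
  (w (f (h))) = w(0,) = 4
  h = 1
  (f (h)) = f(1,) = 0
  (w (f (h))) = w(0,) = 4
  (g (w (f (h))) (w (f (h)))) = g(4, 4) = 4


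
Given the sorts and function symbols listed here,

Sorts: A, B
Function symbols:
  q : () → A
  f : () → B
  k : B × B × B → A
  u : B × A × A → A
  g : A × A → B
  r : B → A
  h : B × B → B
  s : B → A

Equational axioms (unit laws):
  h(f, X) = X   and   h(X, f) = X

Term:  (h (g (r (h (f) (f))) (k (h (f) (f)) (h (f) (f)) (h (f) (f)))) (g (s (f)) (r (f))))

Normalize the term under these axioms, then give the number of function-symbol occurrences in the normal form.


1. (h (g (r (h (f) (f))) (k (h (f) (f)) (h (f) (f)) (h (f) (f)))) (g (s (f)) (r (f))))  →  (h (g (r (f)) (k (h (f) (f)) (h (f) (f)) (h (f) (f)))) (g (s (f)) (r (f))))
2. (h (g (r (f)) (k (h (f) (f)) (h (f) (f)) (h (f) (f)))) (g (s (f)) (r (f))))  →  (h (g (r (f)) (k (f) (h (f) (f)) (h (f) (f)))) (g (s (f)) (r (f))))
3. (h (g (r (f)) (k (f) (h (f) (f)) (h (f) (f)))) (g (s (f)) (r (f))))  →  (h (g (r (f)) (k (f) (f) (h (f) (f)))) (g (s (f)) (r (f))))
4. (h (g (r (f)) (k (f) (f) (h (f) (f)))) (g (s (f)) (r (f))))  →  (h (g (r (f)) (k (f) (f) (f))) (g (s (f)) (r (f))))
normal form: (h (g (r (f)) (k (f) (f) (f))) (g (s (f)) (r (f))))

size = 13


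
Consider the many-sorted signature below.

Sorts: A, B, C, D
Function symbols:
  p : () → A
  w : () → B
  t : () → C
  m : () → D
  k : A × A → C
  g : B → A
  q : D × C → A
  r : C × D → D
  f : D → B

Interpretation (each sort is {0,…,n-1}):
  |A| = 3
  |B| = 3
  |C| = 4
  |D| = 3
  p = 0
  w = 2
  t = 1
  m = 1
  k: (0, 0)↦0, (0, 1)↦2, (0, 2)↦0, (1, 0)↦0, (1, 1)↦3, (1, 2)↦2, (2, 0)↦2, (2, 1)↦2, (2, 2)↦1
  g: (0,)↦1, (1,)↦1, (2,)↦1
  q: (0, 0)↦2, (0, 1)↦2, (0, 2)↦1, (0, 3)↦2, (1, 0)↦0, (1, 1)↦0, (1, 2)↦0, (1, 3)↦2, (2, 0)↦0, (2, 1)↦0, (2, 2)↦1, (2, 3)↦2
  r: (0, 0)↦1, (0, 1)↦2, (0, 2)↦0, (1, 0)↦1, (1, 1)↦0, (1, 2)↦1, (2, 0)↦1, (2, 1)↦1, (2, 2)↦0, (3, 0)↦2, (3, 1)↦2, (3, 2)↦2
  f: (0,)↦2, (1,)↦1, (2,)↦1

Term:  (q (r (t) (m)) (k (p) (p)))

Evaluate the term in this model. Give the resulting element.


  t = 1
  m = 1
  (r (t) (m)) = r(1, 1) = 0
  p = 0
  p = 0
  (k (p) (p)) = k(0, 0) = 0
  (q (r (t) (m)) (k (p) (p))) = q(0, 0) = 2

value = 2


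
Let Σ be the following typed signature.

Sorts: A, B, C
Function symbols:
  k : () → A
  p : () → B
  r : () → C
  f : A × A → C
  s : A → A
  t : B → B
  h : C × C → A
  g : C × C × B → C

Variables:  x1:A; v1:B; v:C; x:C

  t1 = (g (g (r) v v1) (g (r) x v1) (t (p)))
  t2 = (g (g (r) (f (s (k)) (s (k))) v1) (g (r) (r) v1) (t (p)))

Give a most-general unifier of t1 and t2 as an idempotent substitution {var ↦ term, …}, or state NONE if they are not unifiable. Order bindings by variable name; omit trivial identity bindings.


{v ↦ (f (s (k)) (s (k))), x ↦ (r)}


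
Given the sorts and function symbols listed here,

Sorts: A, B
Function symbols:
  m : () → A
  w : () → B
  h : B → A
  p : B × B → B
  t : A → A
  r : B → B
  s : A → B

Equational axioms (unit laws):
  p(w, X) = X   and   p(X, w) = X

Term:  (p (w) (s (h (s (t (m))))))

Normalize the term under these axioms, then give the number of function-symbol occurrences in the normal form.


size = 5

1. (p (w) (s (h (s (t (m))))))  →  (s (h (s (t (m)))))
normal form: (s (h (s (t (m)))))


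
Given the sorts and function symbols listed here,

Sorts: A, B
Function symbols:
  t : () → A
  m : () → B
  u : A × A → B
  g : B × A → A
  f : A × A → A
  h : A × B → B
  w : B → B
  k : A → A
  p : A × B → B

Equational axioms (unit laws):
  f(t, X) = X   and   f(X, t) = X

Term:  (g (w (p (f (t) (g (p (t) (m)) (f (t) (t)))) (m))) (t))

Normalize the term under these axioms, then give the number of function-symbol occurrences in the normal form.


size = 10

1. (g (w (p (f (t) (g (p (t) (m)) (f (t) (t)))) (m))) (t))  →  (g (w (p (g (p (t) (m)) (f (t) (t))) (m))) (t))
2. (g (w (p (g (p (t) (m)) (f (t) (t))) (m))) (t))  →  (g (w (p (g (p (t) (m)) (t)) (m))) (t))
normal form: (g (w (p (g (p (t) (m)) (t)) (m))) (t))


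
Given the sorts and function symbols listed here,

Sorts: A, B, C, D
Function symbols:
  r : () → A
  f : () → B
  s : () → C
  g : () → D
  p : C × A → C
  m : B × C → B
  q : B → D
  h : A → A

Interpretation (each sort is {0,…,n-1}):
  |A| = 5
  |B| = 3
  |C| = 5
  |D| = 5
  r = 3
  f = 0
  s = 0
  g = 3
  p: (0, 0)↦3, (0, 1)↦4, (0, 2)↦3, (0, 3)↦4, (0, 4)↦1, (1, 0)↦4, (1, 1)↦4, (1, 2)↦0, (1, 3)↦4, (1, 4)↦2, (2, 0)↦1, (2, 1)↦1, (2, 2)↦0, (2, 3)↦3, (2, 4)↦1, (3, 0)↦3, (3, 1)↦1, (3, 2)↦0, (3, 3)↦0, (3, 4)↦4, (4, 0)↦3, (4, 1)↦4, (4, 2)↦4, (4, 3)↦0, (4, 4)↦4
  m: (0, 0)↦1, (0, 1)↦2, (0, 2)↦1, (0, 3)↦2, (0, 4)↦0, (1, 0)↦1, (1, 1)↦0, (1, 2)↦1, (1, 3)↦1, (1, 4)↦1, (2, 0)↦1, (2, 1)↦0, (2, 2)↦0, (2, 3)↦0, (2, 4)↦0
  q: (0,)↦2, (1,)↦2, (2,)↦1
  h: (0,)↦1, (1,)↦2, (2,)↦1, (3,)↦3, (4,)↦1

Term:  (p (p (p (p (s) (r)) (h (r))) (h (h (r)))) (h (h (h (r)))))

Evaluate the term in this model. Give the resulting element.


value = 0

  s = 0
  r = 3
  (p (s) (r)) = p(0, 3) = 4
  r = 3
  (h (r)) = h(3,) = 3
  (p (p (s) (r)) (h (r))) = p(4, 3) = 0
  r = 3
  (h (r)) = h(3,) = 3
  (h (h (r))) = h(3,) = 3
  (p (p (p (s) (r)) (h (r))) (h (h (r)))) = p(0, 3) = 4
  r = 3
  (h (r)) = h(3,) = 3
  (h (h (r))) = h(3,) = 3
  (h (h (h (r)))) = h(3,) = 3
  (p (p (p (p (s) (r)) (h (r))) (h (h (r)))) (h (h (h (r))))) = p(4, 3) = 0


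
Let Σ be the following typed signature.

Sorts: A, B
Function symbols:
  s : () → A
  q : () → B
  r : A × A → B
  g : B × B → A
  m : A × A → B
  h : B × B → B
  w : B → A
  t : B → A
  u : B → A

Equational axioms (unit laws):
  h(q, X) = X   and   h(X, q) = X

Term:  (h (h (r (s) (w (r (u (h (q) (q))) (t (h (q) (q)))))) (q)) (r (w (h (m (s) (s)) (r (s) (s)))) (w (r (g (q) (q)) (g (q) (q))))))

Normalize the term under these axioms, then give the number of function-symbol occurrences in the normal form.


1. (h (h (r (s) (w (r (u (h (q) (q))) (t (h (q) (q)))))) (q)) (r (w (h (m (s) (s)) (r (s) (s)))) (w (r (g (q) (q)) (g (q) (q))))))  →  (h (r (s) (w (r (u (h (q) (q))) (t (h (q) (q)))))) (r (w (h (m (s) (s)) (r (s) (s)))) (w (r (g (q) (q)) (g (q) (q))))))
2. (h (r (s) (w (r (u (h (q) (q))) (t (h (q) (q)))))) (r (w (h (m (s) (s)) (r (s) (s)))) (w (r (g (q) (q)) (g (q) (q))))))  →  (h (r (s) (w (r (u (q)) (t (h (q) (q)))))) (r (w (h (m (s) (s)) (r (s) (s)))) (w (r (g (q) (q)) (g (q) (q))))))
3. (h (r (s) (w (r (u (q)) (t (h (q) (q)))))) (r (w (h (m (s) (s)) (r (s) (s)))) (w (r (g (q) (q)) (g (q) (q))))))  →  (h (r (s) (w (r (u (q)) (t (q))))) (r (w (h (m (s) (s)) (r (s) (s)))) (w (r (g (q) (q)) (g (q) (q))))))
normal form: (h (r (s) (w (r (u (q)) (t (q))))) (r (w (h (m (s) (s)) (r (s) (s)))) (w (r (g (q) (q)) (g (q) (q))))))

size = 26


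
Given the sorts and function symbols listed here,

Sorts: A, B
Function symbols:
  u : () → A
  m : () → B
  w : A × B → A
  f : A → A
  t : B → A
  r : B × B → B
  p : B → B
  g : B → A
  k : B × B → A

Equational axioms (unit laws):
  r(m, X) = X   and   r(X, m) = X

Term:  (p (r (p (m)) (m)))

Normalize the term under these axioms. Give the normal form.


1. (p (r (p (m)) (m)))  →  (p (p (m)))

normal form = (p (p (m)))


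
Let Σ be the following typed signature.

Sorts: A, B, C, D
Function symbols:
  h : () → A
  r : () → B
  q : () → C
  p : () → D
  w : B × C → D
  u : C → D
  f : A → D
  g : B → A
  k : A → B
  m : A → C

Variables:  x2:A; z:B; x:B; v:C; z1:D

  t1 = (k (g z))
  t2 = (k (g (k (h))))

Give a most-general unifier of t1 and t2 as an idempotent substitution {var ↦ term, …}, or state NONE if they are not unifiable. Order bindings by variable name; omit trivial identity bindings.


{z ↦ (k (h))}


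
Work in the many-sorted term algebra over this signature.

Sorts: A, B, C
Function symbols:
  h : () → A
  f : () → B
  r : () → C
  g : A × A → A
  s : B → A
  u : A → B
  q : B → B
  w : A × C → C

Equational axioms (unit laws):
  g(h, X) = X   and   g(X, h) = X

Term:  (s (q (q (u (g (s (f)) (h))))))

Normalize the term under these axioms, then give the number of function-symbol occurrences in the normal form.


1. (s (q (q (u (g (s (f)) (h))))))  →  (s (q (q (u (s (f))))))
normal form: (s (q (q (u (s (f))))))

size = 6


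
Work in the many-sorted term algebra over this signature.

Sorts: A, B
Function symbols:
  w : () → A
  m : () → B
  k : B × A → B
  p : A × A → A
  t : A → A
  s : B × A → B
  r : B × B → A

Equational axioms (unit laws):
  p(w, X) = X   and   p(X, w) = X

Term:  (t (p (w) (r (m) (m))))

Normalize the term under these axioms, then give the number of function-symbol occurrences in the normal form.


size = 4

1. (t (p (w) (r (m) (m))))  →  (t (r (m) (m)))
normal form: (t (r (m) (m)))


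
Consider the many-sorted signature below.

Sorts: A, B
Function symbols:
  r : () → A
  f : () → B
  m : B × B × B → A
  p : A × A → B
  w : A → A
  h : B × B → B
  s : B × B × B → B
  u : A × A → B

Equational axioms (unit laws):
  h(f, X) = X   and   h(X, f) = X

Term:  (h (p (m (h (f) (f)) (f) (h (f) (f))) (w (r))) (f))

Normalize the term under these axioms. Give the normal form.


normal form = (p (m (f) (f) (f)) (w (r)))

1. (h (p (m (h (f) (f)) (f) (h (f) (f))) (w (r))) (f))  →  (p (m (h (f) (f)) (f) (h (f) (f))) (w (r)))
2. (p (m (h (f) (f)) (f) (h (f) (f))) (w (r)))  →  (p (m (f) (f) (h (f) (f))) (w (r)))
3. (p (m (f) (f) (h (f) (f))) (w (r)))  →  (p (m (f) (f) (f)) (w (r)))


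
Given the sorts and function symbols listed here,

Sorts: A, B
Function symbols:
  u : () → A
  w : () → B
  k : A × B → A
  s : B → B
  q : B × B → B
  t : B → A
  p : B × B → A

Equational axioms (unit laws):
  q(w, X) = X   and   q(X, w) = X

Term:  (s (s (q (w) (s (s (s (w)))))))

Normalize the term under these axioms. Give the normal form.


1. (s (s (q (w) (s (s (s (w)))))))  →  (s (s (s (s (s (w))))))

normal form = (s (s (s (s (s (w))))))


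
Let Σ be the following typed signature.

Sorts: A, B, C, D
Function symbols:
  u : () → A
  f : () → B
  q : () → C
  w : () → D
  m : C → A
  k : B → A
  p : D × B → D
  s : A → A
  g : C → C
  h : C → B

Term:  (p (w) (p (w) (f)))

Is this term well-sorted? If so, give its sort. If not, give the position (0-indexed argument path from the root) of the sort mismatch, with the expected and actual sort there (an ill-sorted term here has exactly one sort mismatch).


  (w) : D
    (w) : D
    (f) : B
  (p (w) (f)) : D
(p (w) (p (w) (f))) : ✗ arg 1 at [1] has sort D, expected B

ill-sorted at position [1]: expected B, got D


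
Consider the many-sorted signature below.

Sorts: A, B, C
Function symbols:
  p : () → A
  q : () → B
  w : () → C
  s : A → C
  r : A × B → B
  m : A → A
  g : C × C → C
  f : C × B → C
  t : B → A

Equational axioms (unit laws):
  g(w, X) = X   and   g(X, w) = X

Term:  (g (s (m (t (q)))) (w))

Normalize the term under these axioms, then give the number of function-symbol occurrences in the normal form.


1. (g (s (m (t (q)))) (w))  →  (s (m (t (q))))
normal form: (s (m (t (q))))

size = 4


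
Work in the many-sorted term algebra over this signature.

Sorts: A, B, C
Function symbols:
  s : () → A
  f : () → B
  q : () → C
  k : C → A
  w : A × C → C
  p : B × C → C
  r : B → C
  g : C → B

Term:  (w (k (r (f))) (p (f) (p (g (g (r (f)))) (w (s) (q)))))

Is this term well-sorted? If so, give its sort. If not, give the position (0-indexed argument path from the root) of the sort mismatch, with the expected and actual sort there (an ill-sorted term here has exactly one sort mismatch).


      (f) : B
    (r (f)) : C
  (k (r (f))) : A
    (f) : B
            (f) : B
          (r (f)) : C
        (g (r (f))) : B
      (g (g (r (f)))) : ✗ arg 0 at [1, 1, 0, 0] has sort B, expected C
        (s) : A
        (q) : C
      (w (s) (q)) : C

ill-sorted at position [1, 1, 0, 0]: expected C, got B


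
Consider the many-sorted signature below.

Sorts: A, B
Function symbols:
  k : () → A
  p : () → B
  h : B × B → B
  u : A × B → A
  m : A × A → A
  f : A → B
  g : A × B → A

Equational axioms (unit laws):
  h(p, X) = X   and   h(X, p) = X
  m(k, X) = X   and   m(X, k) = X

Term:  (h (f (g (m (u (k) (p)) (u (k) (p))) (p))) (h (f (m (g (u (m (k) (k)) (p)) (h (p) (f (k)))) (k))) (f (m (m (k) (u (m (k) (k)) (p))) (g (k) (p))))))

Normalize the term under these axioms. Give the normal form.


1. (h (f (g (m (u (k) (p)) (u (k) (p))) (p))) (h (f (m (g (u (m (k) (k)) (p)) (h (p) (f (k)))) (k))) (f (m (m (k) (u (m (k) (k)) (p))) (g (k) (p))))))  →  (h (f (g (m (u (k) (p)) (u (k) (p))) (p))) (h (f (g (u (m (k) (k)) (p)) (h (p) (f (k))))) (f (m (m (k) (u (m (k) (k)) (p))) (g (k) (p))))))
2. (h (f (g (m (u (k) (p)) (u (k) (p))) (p))) (h (f (g (u (m (k) (k)) (p)) (h (p) (f (k))))) (f (m (m (k) (u (m (k) (k)) (p))) (g (k) (p))))))  →  (h (f (g (m (u (k) (p)) (u (k) (p))) (p))) (h (f (g (u (k) (p)) (h (p) (f (k))))) (f (m (m (k) (u (m (k) (k)) (p))) (g (k) (p))))))
3. (h (f (g (m (u (k) (p)) (u (k) (p))) (p))) (h (f (g (u (k) (p)) (h (p) (f (k))))) (f (m (m (k) (u (m (k) (k)) (p))) (g (k) (p))))))  →  (h (f (g (m (u (k) (p)) (u (k) (p))) (p))) (h (f (g (u (k) (p)) (f (k)))) (f (m (m (k) (u (m (k) (k)) (p))) (g (k) (p))))))
4. (h (f (g (m (u (k) (p)) (u (k) (p))) (p))) (h (f (g (u (k) (p)) (f (k)))) (f (m (m (k) (u (m (k) (k)) (p))) (g (k) (p))))))  →  (h (f (g (m (u (k) (p)) (u (k) (p))) (p))) (h (f (g (u (k) (p)) (f (k)))) (f (m (u (m (k) (k)) (p)) (g (k) (p))))))
5. (h (f (g (m (u (k) (p)) (u (k) (p))) (p))) (h (f (g (u (k) (p)) (f (k)))) (f (m (u (m (k) (k)) (p)) (g (k) (p))))))  →  (h (f (g (m (u (k) (p)) (u (k) (p))) (p))) (h (f (g (u (k) (p)) (f (k)))) (f (m (u (k) (p)) (g (k) (p))))))

normal form = (h (f (g (m (u (k) (p)) (u (k) (p))) (p))) (h (f (g (u (k) (p)) (f (k)))) (f (m (u (k) (p)) (g (k) (p))))))


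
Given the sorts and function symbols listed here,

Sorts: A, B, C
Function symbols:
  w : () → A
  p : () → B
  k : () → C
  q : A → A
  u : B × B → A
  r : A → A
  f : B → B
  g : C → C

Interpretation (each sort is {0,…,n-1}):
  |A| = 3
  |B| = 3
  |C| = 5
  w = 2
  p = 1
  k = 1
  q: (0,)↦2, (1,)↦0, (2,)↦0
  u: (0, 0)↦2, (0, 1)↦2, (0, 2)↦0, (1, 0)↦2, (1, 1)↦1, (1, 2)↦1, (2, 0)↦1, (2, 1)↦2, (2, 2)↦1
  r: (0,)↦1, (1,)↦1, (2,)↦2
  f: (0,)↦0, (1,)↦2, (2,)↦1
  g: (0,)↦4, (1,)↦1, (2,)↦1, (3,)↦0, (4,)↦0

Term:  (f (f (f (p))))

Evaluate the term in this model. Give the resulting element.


value = 2

  p = 1
  (f (p)) = f(1,) = 2
  (f (f (p))) = f(2,) = 1
  (f (f (f (p)))) = f(1,) = 2


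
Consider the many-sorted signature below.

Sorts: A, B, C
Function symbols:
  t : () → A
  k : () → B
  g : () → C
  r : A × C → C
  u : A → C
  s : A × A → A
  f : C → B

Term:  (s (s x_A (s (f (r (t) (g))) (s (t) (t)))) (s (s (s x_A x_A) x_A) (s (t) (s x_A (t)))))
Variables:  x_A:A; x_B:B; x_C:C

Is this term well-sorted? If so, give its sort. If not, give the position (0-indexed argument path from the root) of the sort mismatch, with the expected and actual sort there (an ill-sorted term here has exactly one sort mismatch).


    x_A : A
          (t) : A
          (g) : C
        (r (t) (g)) : C
      (f (r (t) (g))) : B
        (t) : A
        (t) : A
      (s (t) (t)) : A
    (s (f (r (t) (g))) (s (t) (t))) : ✗ arg 0 at [0, 1, 0] has sort B, expected A
        x_A : A
        x_A : A
      (s x_A x_A) : A
      x_A : A
    (s (s x_A x_A) x_A) : A
      (t) : A
        x_A : A
        (t) : A
      (s x_A (t)) : A
    (s (t) (s x_A (t))) : A
  (s (s (s x_A x_A) x_A) (s (t) (s x_A (t)))) : A

ill-sorted at position [0, 1, 0]: expected A, got B


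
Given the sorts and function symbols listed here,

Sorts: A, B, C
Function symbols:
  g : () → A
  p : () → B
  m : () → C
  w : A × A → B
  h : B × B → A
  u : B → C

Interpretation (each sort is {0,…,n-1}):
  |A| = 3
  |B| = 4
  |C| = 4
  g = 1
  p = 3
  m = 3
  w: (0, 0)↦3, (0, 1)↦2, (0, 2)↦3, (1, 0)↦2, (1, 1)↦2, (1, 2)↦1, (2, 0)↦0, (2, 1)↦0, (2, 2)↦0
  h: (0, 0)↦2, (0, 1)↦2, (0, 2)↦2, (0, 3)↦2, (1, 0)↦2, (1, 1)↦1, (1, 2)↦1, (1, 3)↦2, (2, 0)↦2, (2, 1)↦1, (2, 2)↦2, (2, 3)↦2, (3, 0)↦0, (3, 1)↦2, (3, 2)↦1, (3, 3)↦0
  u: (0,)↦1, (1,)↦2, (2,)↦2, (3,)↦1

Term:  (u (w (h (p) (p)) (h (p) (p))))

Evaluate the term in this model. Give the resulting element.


value = 1

  p = 3
  p = 3
  (h (p) (p)) = h(3, 3) = 0
  p = 3
  p = 3
  (h (p) (p)) = h(3, 3) = 0
  (w (h (p) (p)) (h (p) (p))) = w(0, 0) = 3
  (u (w (h (p) (p)) (h (p) (p)))) = u(3,) = 1


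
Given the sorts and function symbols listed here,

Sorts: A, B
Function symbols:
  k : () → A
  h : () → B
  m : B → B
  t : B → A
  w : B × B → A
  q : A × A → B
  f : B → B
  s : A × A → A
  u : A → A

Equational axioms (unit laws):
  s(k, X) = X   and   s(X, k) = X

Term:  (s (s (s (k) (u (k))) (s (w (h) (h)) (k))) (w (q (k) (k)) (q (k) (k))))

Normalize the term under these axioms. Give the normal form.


1. (s (s (s (k) (u (k))) (s (w (h) (h)) (k))) (w (q (k) (k)) (q (k) (k))))  →  (s (s (u (k)) (s (w (h) (h)) (k))) (w (q (k) (k)) (q (k) (k))))
2. (s (s (u (k)) (s (w (h) (h)) (k))) (w (q (k) (k)) (q (k) (k))))  →  (s (s (u (k)) (w (h) (h))) (w (q (k) (k)) (q (k) (k))))

normal form = (s (s (u (k)) (w (h) (h))) (w (q (k) (k)) (q (k) (k))))


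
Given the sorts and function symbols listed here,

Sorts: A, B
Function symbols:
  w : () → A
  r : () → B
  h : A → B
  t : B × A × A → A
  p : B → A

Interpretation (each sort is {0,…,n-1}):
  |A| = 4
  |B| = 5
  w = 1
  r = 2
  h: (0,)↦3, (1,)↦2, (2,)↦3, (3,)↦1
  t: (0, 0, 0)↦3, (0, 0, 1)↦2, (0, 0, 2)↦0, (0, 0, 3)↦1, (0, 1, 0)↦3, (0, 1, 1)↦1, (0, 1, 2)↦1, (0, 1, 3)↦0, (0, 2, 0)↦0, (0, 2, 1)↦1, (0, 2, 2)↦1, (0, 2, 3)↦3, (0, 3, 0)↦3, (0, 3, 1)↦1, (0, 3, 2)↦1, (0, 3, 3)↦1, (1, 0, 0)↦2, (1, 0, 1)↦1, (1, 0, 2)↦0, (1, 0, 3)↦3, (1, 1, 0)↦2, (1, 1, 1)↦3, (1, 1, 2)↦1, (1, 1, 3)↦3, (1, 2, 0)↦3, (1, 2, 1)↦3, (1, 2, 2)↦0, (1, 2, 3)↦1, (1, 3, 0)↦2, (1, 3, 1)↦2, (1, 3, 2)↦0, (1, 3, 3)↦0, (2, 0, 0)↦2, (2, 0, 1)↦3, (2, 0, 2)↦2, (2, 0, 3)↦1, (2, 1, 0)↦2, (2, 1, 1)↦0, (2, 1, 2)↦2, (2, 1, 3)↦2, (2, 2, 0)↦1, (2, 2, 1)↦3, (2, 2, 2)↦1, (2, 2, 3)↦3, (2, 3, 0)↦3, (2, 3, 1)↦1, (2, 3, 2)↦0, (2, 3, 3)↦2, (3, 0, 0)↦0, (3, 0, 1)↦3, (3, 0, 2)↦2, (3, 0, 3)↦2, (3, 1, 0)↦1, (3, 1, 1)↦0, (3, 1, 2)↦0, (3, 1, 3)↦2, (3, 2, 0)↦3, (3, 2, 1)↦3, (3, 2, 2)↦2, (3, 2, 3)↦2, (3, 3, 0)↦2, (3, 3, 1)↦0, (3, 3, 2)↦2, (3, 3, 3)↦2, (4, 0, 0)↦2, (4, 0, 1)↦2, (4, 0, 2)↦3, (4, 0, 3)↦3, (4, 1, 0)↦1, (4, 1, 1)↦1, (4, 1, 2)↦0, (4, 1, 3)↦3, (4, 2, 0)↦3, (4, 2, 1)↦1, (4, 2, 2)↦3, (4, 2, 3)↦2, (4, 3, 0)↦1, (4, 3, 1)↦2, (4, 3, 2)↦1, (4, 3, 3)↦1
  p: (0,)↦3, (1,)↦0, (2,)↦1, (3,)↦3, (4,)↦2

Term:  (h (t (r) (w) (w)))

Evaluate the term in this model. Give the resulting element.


  r = 2
  w = 1
  w = 1
  (t (r) (w) (w)) = t(2, 1, 1) = 0
  (h (t (r) (w) (w))) = h(0,) = 3

value = 3


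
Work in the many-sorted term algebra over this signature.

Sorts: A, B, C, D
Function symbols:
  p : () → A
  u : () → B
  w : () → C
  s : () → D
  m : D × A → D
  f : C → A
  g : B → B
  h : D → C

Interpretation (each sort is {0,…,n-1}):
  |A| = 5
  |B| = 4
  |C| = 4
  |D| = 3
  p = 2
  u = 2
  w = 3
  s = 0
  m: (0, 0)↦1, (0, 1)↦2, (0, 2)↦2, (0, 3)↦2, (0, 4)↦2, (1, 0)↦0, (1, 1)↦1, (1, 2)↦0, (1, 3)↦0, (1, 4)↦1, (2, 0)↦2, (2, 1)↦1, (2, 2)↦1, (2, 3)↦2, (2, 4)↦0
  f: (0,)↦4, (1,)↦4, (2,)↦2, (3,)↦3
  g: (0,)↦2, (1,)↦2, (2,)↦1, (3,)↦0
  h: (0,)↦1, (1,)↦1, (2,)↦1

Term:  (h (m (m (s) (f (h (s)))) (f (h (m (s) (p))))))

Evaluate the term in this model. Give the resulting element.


value = 1

  s = 0
  s = 0
  (h (s)) = h(0,) = 1
  (f (h (s))) = f(1,) = 4
  (m (s) (f (h (s)))) = m(0, 4) = 2
  s = 0
  p = 2
  (m (s) (p)) = m(0, 2) = 2
  (h (m (s) (p))) = h(2,) = 1
  (f (h (m (s) (p)))) = f(1,) = 4
  (m (m (s) (f (h (s)))) (f (h (m (s) (p))))) = m(2, 4) = 0
  (h (m (m (s) (f (h (s)))) (f (h (m (s) (p)))))) = h(0,) = 1


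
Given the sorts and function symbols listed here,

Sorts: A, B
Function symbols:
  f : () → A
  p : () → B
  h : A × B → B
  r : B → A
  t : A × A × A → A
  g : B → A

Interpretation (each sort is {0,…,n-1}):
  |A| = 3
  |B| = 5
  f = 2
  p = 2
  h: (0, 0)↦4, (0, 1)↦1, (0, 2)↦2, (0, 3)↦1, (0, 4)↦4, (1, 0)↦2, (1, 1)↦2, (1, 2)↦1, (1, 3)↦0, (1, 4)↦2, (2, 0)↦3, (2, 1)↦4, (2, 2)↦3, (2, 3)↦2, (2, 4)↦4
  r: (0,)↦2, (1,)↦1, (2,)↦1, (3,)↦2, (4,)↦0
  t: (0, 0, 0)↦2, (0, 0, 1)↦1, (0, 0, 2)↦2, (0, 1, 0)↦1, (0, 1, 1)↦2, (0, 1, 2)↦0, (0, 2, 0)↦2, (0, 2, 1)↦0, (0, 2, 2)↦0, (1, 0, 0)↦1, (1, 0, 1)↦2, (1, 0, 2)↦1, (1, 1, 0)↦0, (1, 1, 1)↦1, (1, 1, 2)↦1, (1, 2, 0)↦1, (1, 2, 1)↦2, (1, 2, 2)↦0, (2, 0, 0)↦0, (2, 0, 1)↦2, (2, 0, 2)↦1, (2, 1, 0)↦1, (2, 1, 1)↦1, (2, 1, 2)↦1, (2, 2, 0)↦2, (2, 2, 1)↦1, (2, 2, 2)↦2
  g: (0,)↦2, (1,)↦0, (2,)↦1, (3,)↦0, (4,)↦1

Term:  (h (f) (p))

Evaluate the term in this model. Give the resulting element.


value = 3

  f = 2
  p = 2
  (h (f) (p)) = h(2, 2) = 3


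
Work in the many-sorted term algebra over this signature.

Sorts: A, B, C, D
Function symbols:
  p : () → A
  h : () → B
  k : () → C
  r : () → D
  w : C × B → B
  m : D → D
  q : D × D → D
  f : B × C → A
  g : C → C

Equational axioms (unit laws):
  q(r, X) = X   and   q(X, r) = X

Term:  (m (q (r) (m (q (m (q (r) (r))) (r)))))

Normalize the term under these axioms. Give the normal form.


1. (m (q (r) (m (q (m (q (r) (r))) (r)))))  →  (m (m (q (m (q (r) (r))) (r))))
2. (m (m (q (m (q (r) (r))) (r))))  →  (m (m (m (q (r) (r)))))
3. (m (m (m (q (r) (r)))))  →  (m (m (m (r))))

normal form = (m (m (m (r))))


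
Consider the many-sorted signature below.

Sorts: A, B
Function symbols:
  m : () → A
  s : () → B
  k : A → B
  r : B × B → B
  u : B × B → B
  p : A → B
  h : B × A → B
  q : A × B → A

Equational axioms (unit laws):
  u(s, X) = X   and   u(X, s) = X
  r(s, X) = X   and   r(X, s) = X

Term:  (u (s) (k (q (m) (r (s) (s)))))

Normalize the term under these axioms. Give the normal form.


normal form = (k (q (m) (s)))

1. (u (s) (k (q (m) (r (s) (s)))))  →  (k (q (m) (r (s) (s))))
2. (k (q (m) (r (s) (s))))  →  (k (q (m) (s)))


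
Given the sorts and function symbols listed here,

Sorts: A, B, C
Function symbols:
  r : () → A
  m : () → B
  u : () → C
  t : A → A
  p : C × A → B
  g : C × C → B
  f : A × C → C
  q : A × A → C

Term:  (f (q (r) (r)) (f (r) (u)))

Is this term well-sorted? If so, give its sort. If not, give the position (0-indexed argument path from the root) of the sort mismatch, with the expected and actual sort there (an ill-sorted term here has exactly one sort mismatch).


    (r) : A
    (r) : A
  (q (r) (r)) : C
    (r) : A
    (u) : C
  (f (r) (u)) : C
(f (q (r) (r)) (f (r) (u))) : ✗ arg 0 at [0] has sort C, expected A

ill-sorted at position [0]: expected A, got C


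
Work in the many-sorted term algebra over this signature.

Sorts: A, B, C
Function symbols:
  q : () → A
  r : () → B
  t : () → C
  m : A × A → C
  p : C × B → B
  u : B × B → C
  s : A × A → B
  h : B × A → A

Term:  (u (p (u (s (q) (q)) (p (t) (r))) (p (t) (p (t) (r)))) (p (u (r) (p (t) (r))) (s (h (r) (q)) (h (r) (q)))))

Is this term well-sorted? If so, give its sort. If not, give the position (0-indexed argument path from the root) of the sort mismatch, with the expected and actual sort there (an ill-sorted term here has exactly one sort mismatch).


        (q) : A
        (q) : A
      (s (q) (q)) : B
        (t) : C
        (r) : B
      (p (t) (r)) : B
    (u (s (q) (q)) (p (t) (r))) : C
      (t) : C
        (t) : C
        (r) : B
      (p (t) (r)) : B
    (p (t) (p (t) (r))) : B
  (p (u (s (q) (q)) (p (t) (r))) (p (t) (p (t) (r)))) : B
      (r) : B
        (t) : C
        (r) : B
      (p (t) (r)) : B
    (u (r) (p (t) (r))) : C
        (r) : B
        (q) : A
      (h (r) (q)) : A
        (r) : B
        (q) : A
      (h (r) (q)) : A
    (s (h (r) (q)) (h (r) (q))) : B
  (p (u (r) (p (t) (r))) (s (h (r) (q)) (h (r) (q)))) : B
(u (p (u (s (q) (q)) (p (t) (r))) (p (t) (p (t) (r)))) (p (u (r) (p (t) (r))) (s (h (r) (q)) (h (r) (q))))) : C

well-sorted; sort = C


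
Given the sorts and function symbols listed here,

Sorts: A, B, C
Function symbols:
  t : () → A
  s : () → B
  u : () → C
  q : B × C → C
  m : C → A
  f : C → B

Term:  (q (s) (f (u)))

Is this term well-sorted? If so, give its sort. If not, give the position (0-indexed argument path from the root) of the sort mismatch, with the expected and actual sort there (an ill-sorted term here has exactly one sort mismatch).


  (s) : B
    (u) : C
  (f (u)) : B
(q (s) (f (u))) : ✗ arg 1 at [1] has sort B, expected C

ill-sorted at position [1]: expected C, got B


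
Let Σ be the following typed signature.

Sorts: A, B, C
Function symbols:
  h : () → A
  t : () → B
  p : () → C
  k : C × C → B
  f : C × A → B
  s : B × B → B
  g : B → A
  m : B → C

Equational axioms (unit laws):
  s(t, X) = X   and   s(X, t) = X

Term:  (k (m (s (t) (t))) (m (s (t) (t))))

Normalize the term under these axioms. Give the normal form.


normal form = (k (m (t)) (m (t)))

1. (k (m (s (t) (t))) (m (s (t) (t))))  →  (k (m (t)) (m (s (t) (t))))
2. (k (m (t)) (m (s (t) (t))))  →  (k (m (t)) (m (t)))


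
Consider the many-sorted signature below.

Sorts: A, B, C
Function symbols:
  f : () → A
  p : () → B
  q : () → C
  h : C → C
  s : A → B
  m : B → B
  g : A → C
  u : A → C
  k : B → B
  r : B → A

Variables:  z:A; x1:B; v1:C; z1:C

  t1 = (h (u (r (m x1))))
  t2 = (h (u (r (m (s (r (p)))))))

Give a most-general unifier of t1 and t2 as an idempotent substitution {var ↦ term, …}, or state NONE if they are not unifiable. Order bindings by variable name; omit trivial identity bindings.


{x1 ↦ (s (r (p)))}


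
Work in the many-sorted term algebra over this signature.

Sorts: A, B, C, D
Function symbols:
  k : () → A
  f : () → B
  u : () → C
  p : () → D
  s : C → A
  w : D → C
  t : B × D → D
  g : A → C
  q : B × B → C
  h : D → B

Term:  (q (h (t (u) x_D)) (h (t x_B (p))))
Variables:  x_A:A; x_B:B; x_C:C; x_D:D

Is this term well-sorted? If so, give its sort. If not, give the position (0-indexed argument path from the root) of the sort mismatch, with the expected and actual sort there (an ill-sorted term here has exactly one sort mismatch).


      (u) : C
      x_D : D
    (t (u) x_D) : ✗ arg 0 at [0, 0, 0] has sort C, expected B
      x_B : B
      (p) : D
    (t x_B (p)) : D
  (h (t x_B (p))) : B

ill-sorted at position [0, 0, 0]: expected B, got C
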